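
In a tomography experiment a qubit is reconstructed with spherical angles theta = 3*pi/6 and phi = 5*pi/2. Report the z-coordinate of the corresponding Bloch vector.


theta = 1.5708, phi = 7.8540
r_z = cos(theta) = 0.0000

0.0000


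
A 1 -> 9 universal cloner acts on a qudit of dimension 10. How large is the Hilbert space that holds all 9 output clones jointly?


Output space = H^(tensor 9) where dim(H) = 10
dim = 10^9
= 100 (after 2 factors)
= 1000 (after 3 factors)
= 10000 (after 4 factors)
= 100000 (after 5 factors)
= 1000000 (after 6 factors)
= 10000000 (after 7 factors)
= 100000000 (after 8 factors)
= 1000000000 (after 9 factors)
= 1000000000

1000000000


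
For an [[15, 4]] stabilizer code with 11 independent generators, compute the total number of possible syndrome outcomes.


Each stabilizer generator gives a binary (+1 or -1) measurement outcome.
With 11 independent generators:
Total syndromes = 2^11
= 2048

2048


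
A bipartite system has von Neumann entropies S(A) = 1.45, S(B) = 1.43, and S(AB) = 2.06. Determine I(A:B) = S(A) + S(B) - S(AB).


I(A:B) = S(A) + S(B) - S(AB)
= 1.45 + 1.43 - 2.06
= 0.8200

0.8200


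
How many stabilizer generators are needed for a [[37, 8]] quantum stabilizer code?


For an [[n,k]] stabilizer code:
Number of stabilizer generators = n - k
= 37 - 8
= 29

29


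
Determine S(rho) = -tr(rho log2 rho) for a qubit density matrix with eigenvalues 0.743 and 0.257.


S = -p*log2(p) - (1-p)*log2(1-p)
p = 0.7430, 1-p = 0.2570
= -0.7430 * log2(0.7430) - 0.2570 * log2(0.2570)
= -(-0.3184) - (-0.5038)
= 0.8222

0.8222


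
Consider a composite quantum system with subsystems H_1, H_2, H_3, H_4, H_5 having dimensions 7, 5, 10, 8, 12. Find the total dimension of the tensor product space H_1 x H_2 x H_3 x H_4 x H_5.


dim(H_1 x H_2 x H_3 x H_4 x H_5) = 7 * 5 * 10 * 8 * 12
= 35 * 10 * 8 * 12
= 350 * 8 * 12
= 2800 * 12
= 33600

33600


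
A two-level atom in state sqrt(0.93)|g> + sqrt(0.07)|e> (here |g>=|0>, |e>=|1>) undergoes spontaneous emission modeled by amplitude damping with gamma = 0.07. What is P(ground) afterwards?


For amplitude damping with parameter gamma on state sqrt(a)|0> + sqrt(b)|1>:
alpha^2 = 0.93, beta^2 = 0.07
P(|0>) = alpha^2 + gamma * beta^2
= 0.93 + 0.07 * 0.07
= 0.93 + 0.0049
= 0.9349

0.9349


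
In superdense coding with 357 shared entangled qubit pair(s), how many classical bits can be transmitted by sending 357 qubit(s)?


Superdense coding allows 2 classical bits per shared entangled pair.
357 pair(s) -> 2 * 357 = 714 classical bits

714


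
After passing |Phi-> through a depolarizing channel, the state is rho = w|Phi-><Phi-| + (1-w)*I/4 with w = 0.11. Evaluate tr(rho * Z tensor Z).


|Phi-> = (|00> - |11>)/sqrt(2)
For the pure Bell state, <Z_A Z_B> = +1 (Bell-state Pauli correlator).
The maximally-mixed part I/4 has tr(I/4 * P tensor P) = 0 for any traceless Pauli P.
So <Z_A Z_B>_rho = w * (+1) + (1 - w) * 0
= 0.11 * (+1)
= 0.1100

0.1100


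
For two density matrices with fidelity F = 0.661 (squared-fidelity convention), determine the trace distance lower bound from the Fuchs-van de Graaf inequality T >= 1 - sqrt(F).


Fuchs-van de Graaf (squared-fidelity convention): 1 - sqrt(F) <= T <= sqrt(1 - F).
Lower bound: T >= 1 - sqrt(F)
sqrt(F) = sqrt(0.661) = 0.8130
T >= 1 - 0.8130
T >= 0.1870

0.1870


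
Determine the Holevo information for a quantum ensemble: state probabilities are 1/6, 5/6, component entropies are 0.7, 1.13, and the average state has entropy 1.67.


chi = S(rho) - sum_i p_i * S(rho_i)
Weighted entropy = 1/6 * 0.7 + 5/6 * 1.13
= 1.0583
chi = 1.67 - 1.0583
= 0.6117

0.6117


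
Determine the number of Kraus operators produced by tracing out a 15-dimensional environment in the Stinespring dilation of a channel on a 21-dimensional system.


Tracing out the environment in an orthonormal basis {|i>_E} gives Kraus operators K_i = <i|_E U |0>_E.
Number of Kraus operators = dim(H_env) = d_env
= 15

15


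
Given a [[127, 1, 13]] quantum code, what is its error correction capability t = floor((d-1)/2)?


Code parameters: [[127, 1, 13]], distance d = 13.
Number of correctable errors = floor((d-1)/2)
= floor((13 - 1)/2)
= floor(12/2)
= 6

6


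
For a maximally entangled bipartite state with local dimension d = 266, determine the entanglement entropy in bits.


For a maximally entangled state in d x d:
S = log2(d) = log2(266)
= 8.0553

8.0553


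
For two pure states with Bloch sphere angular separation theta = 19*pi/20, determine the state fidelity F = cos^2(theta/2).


For states separated by angle theta on Bloch sphere:
F = cos^2(theta/2)
theta = 19*pi/20 = 2.9845
theta/2 = 1.4923
cos(theta/2) = 0.0785
F = 0.0062

0.0062


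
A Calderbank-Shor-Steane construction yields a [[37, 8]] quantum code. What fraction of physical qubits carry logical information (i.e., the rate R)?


Code rate R = k/n
= 8/37
= 0.2162

0.2162


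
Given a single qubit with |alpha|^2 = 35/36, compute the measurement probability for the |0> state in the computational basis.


|alpha|^2 = 35/36 = 0.9722
|beta|^2 = 1 - 35/36 = 1/36 = 0.0278
P(|0>) = |alpha|^2 = 0.9722

0.9722


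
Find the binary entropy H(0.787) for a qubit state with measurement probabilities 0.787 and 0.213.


S = -p*log2(p) - (1-p)*log2(1-p)
p = 0.7870, 1-p = 0.2130
= -0.7870 * log2(0.7870) - 0.2130 * log2(0.2130)
= -(-0.2720) - (-0.4752)
= 0.7472

0.7472


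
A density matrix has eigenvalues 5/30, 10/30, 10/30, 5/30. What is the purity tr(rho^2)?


tr(rho^2) = sum of eigenvalues squared
= (5/30)^2 + (10/30)^2 + (10/30)^2 + (5/30)^2
= (25 + 100 + 100 + 25) / 900
= 250/900
= 0.2778

0.2778


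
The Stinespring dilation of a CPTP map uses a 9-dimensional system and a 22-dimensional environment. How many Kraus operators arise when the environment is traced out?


Tracing out the environment in an orthonormal basis {|i>_E} gives Kraus operators K_i = <i|_E U |0>_E.
Number of Kraus operators = dim(H_env) = d_env
= 22

22


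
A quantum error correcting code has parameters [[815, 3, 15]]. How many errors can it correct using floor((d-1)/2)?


Code parameters: [[815, 3, 15]], distance d = 15.
Number of correctable errors = floor((d-1)/2)
= floor((15 - 1)/2)
= floor(14/2)
= 7

7


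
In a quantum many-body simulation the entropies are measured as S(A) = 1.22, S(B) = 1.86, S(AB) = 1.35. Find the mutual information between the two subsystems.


I(A:B) = S(A) + S(B) - S(AB)
= 1.22 + 1.86 - 1.35
= 1.7300

1.7300


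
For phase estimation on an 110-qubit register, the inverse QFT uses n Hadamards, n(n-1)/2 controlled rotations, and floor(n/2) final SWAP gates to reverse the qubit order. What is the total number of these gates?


Hadamard gates: 110
Controlled rotations: n*(n-1)/2 = 110*109/2 = 5995
SWAP gates: floor(n/2) = floor(110/2) = 55
Total = 110 + 5995 + 55
= 6160

6160


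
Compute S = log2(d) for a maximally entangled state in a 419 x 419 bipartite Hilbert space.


For a maximally entangled state in d x d:
S = log2(d) = log2(419)
= 8.7108

8.7108


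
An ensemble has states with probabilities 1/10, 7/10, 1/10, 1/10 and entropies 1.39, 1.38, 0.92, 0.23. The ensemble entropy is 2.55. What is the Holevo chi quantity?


chi = S(rho) - sum_i p_i * S(rho_i)
Weighted entropy = 1/10 * 1.39 + 7/10 * 1.38 + 1/10 * 0.92 + 1/10 * 0.23
= 1.2200
chi = 2.55 - 1.2200
= 1.3300

1.3300


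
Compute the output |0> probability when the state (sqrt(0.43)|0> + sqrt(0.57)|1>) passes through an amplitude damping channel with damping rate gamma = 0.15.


For amplitude damping with parameter gamma on state sqrt(a)|0> + sqrt(b)|1>:
alpha^2 = 0.43, beta^2 = 0.57
P(|0>) = alpha^2 + gamma * beta^2
= 0.43 + 0.15 * 0.57
= 0.43 + 0.0855
= 0.5155

0.5155


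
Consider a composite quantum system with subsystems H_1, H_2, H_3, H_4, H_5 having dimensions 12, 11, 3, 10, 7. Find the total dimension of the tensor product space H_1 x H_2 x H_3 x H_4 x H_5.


dim(H_1 x H_2 x H_3 x H_4 x H_5) = 12 * 11 * 3 * 10 * 7
= 132 * 3 * 10 * 7
= 396 * 10 * 7
= 3960 * 7
= 27720

27720


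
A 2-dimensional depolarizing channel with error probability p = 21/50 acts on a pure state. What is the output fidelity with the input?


F = (1-p) + p/d
= (1 - 0.4200) + 0.4200/2
= 0.5800 + 0.2100
= 0.7900

0.7900


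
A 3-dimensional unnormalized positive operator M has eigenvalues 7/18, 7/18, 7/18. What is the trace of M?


tr(M) = sum of eigenvalues
= 7/18 + 7/18 + 7/18
= 21/18
= 1.1667

1.1667


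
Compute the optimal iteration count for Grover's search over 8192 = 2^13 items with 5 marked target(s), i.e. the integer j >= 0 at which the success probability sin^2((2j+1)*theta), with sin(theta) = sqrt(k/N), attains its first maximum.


After j Grover iterations the success probability is P(j) = sin^2((2j+1)*theta), where sin(theta) = sqrt(k/N).
N = 2^13 = 8192, k = 5
sin(theta) = sqrt(k/N) = 0.02470529422
theta = arcsin(sqrt(k/N)) = 0.02470780806 rad
P(j) reaches its first maximum when (2j+1)*theta is as close as possible to pi/2, i.e. j = round(pi/(4*theta) - 1/2).
pi/(4*theta) - 1/2 = 31.2874
(For comparison, the common estimate pi/4 * sqrt(N/k) = 31.7907; the exact maximiser is used here.)
Optimal iterations = 31

31


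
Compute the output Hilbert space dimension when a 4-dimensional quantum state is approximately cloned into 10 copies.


Output space = H^(tensor 10) where dim(H) = 4
dim = 4^10
= 16 (after 2 factors)
= 64 (after 3 factors)
= 256 (after 4 factors)
= 1024 (after 5 factors)
= 4096 (after 6 factors)
= 16384 (after 7 factors)
= 65536 (after 8 factors)
= 262144 (after 9 factors)
= 1048576 (after 10 factors)
= 1048576

1048576


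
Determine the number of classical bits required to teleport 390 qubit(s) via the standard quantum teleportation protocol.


Quantum teleportation requires 2 classical bits per qubit teleported.
390 qubit(s) -> 2 * 390 = 780 classical bits

780


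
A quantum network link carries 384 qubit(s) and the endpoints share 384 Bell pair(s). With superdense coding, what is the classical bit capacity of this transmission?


Superdense coding allows 2 classical bits per shared entangled pair.
384 pair(s) -> 2 * 384 = 768 classical bits

768


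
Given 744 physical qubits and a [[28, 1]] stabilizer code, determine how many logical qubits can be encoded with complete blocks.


Each code block uses 28 physical qubits for 1 logical qubit(s).
Number of complete blocks = floor(744 / 28) = 26
Logical qubits = 26 * 1
= 26

26


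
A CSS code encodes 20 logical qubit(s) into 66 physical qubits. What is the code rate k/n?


Code rate R = k/n
= 20/66
= 0.3030

0.3030


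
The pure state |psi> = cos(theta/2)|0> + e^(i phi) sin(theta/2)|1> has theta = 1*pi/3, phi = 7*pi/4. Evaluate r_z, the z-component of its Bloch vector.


theta = 1.0472, phi = 5.4978
r_z = cos(theta) = 0.5000

0.5000


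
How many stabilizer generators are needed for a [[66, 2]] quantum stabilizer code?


For an [[n,k]] stabilizer code:
Number of stabilizer generators = n - k
= 66 - 2
= 64

64


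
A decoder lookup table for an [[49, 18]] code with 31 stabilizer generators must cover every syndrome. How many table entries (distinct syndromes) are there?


Each stabilizer generator gives a binary (+1 or -1) measurement outcome.
With 31 independent generators:
Total syndromes = 2^31
= 2147483648

2147483648


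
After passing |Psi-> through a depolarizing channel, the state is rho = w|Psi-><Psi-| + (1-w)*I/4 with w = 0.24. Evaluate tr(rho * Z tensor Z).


|Psi-> = (|01> - |10>)/sqrt(2)
For the pure Bell state, <Z_A Z_B> = -1 (Bell-state Pauli correlator).
The maximally-mixed part I/4 has tr(I/4 * P tensor P) = 0 for any traceless Pauli P.
So <Z_A Z_B>_rho = w * (-1) + (1 - w) * 0
= 0.24 * (-1)
= -0.2400

-0.2400


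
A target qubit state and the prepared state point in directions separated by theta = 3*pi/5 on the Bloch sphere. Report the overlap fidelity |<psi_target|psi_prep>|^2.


For states separated by angle theta on Bloch sphere:
F = cos^2(theta/2)
theta = 3*pi/5 = 1.8850
theta/2 = 0.9425
cos(theta/2) = 0.5878
F = 0.3455

0.3455


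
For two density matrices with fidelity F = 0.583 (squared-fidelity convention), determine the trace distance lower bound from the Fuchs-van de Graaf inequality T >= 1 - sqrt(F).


Fuchs-van de Graaf (squared-fidelity convention): 1 - sqrt(F) <= T <= sqrt(1 - F).
Lower bound: T >= 1 - sqrt(F)
sqrt(F) = sqrt(0.583) = 0.7635
T >= 1 - 0.7635
T >= 0.2365

0.2365


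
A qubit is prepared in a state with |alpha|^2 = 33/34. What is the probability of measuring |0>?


|alpha|^2 = 33/34 = 0.9706
|beta|^2 = 1 - 33/34 = 1/34 = 0.0294
P(|0>) = |alpha|^2 = 0.9706

0.9706


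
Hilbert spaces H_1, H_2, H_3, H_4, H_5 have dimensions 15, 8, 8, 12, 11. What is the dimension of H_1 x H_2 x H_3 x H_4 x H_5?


dim(H_1 x H_2 x H_3 x H_4 x H_5) = 15 * 8 * 8 * 12 * 11
= 120 * 8 * 12 * 11
= 960 * 12 * 11
= 11520 * 11
= 126720

126720


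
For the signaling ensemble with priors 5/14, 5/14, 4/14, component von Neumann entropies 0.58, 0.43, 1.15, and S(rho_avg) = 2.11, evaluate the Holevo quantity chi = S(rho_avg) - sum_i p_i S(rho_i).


chi = S(rho) - sum_i p_i * S(rho_i)
Weighted entropy = 5/14 * 0.58 + 5/14 * 0.43 + 4/14 * 1.15
= 0.6893
chi = 2.11 - 0.6893
= 1.4207

1.4207


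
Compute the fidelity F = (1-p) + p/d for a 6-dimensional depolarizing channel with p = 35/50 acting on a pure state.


F = (1-p) + p/d
= (1 - 0.7000) + 0.7000/6
= 0.3000 + 0.1167
= 0.4167

0.4167


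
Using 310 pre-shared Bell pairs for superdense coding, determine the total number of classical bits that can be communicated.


Superdense coding allows 2 classical bits per shared entangled pair.
310 pair(s) -> 2 * 310 = 620 classical bits

620


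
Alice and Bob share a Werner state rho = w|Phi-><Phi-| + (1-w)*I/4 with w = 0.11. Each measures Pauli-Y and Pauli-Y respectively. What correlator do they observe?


|Phi-> = (|00> - |11>)/sqrt(2)
For the pure Bell state, <Y_A Y_B> = +1 (Bell-state Pauli correlator).
The maximally-mixed part I/4 has tr(I/4 * P tensor P) = 0 for any traceless Pauli P.
So <Y_A Y_B>_rho = w * (+1) + (1 - w) * 0
= 0.11 * (+1)
= 0.1100

0.1100


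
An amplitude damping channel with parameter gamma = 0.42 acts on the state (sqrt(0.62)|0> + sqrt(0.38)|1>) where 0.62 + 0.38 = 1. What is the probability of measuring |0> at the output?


For amplitude damping with parameter gamma on state sqrt(a)|0> + sqrt(b)|1>:
alpha^2 = 0.62, beta^2 = 0.38
P(|0>) = alpha^2 + gamma * beta^2
= 0.62 + 0.42 * 0.38
= 0.62 + 0.1596
= 0.7796

0.7796


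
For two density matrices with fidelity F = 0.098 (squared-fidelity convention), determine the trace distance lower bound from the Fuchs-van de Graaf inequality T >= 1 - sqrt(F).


Fuchs-van de Graaf (squared-fidelity convention): 1 - sqrt(F) <= T <= sqrt(1 - F).
Lower bound: T >= 1 - sqrt(F)
sqrt(F) = sqrt(0.098) = 0.3130
T >= 1 - 0.3130
T >= 0.6870

0.6870


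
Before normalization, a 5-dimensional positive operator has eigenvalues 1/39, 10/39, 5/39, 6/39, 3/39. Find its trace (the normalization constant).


tr(M) = sum of eigenvalues
= 1/39 + 10/39 + 5/39 + 6/39 + 3/39
= 25/39
= 0.6410

0.6410


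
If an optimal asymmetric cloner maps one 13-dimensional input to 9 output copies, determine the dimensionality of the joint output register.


Output space = H^(tensor 9) where dim(H) = 13
dim = 13^9
= 169 (after 2 factors)
= 2197 (after 3 factors)
= 28561 (after 4 factors)
= 371293 (after 5 factors)
= 4826809 (after 6 factors)
= 62748517 (after 7 factors)
= 815730721 (after 8 factors)
= 10604499373 (after 9 factors)
= 10604499373

10604499373


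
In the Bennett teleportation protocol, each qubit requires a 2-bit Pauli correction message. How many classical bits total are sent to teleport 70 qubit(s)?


Quantum teleportation requires 2 classical bits per qubit teleported.
70 qubit(s) -> 2 * 70 = 140 classical bits

140


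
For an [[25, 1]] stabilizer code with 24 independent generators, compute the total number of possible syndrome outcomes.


Each stabilizer generator gives a binary (+1 or -1) measurement outcome.
With 24 independent generators:
Total syndromes = 2^24
= 16777216

16777216


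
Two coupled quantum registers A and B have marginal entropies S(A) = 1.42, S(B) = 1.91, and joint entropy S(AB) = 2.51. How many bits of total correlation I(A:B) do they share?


I(A:B) = S(A) + S(B) - S(AB)
= 1.42 + 1.91 - 2.51
= 0.8200

0.8200


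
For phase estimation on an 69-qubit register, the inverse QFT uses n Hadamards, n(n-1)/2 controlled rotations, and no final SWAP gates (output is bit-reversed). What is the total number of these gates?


Hadamard gates: 69
Controlled rotations: n*(n-1)/2 = 69*68/2 = 2346
SWAP gates: 0 (omitted)
Total = 69 + 2346
= 2415

2415


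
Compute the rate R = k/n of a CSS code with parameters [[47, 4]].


Code rate R = k/n
= 4/47
= 0.0851

0.0851


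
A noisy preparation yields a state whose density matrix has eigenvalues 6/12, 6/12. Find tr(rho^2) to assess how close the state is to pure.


tr(rho^2) = sum of eigenvalues squared
= (6/12)^2 + (6/12)^2
= (36 + 36) / 144
= 72/144
= 0.5000

0.5000


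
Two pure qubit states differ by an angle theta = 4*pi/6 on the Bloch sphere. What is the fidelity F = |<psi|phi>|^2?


For states separated by angle theta on Bloch sphere:
F = cos^2(theta/2)
theta = 4*pi/6 = 2.0944
theta/2 = 1.0472
cos(theta/2) = 0.5000
F = 0.2500

0.2500


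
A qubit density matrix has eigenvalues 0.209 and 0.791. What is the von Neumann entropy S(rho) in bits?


S = -p*log2(p) - (1-p)*log2(1-p)
p = 0.2090, 1-p = 0.7910
= -0.2090 * log2(0.2090) - 0.7910 * log2(0.7910)
= -(-0.4720) - (-0.2676)
= 0.7396

0.7396


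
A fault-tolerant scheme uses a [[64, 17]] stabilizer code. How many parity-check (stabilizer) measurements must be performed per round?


For an [[n,k]] stabilizer code:
Number of stabilizer generators = n - k
= 64 - 17
= 47

47


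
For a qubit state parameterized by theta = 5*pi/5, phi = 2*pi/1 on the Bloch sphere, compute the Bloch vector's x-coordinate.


theta = 3.1416, phi = 6.2832
r_x = sin(theta)*cos(phi) = 0.0000 * 1.0000
r_x = 0.0000

0.0000


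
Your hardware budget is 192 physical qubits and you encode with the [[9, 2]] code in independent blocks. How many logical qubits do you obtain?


Each code block uses 9 physical qubits for 2 logical qubit(s).
Number of complete blocks = floor(192 / 9) = 21
Logical qubits = 21 * 2
= 42

42


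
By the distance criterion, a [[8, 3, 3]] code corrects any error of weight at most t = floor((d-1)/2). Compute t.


Code parameters: [[8, 3, 3]], distance d = 3.
Number of correctable errors = floor((d-1)/2)
= floor((3 - 1)/2)
= floor(2/2)
= 1

1


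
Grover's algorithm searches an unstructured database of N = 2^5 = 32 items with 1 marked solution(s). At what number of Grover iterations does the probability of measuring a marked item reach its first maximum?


After j Grover iterations the success probability is P(j) = sin^2((2j+1)*theta), where sin(theta) = sqrt(k/N).
N = 2^5 = 32, k = 1
sin(theta) = sqrt(k/N) = 0.1767766953
theta = arcsin(sqrt(k/N)) = 0.1777106008 rad
P(j) reaches its first maximum when (2j+1)*theta is as close as possible to pi/2, i.e. j = round(pi/(4*theta) - 1/2).
pi/(4*theta) - 1/2 = 3.9195
(For comparison, the common estimate pi/4 * sqrt(N/k) = 4.4429; the exact maximiser is used here.)
Optimal iterations = 4

4


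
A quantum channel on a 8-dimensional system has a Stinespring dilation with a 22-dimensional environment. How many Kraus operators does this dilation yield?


Tracing out the environment in an orthonormal basis {|i>_E} gives Kraus operators K_i = <i|_E U |0>_E.
Number of Kraus operators = dim(H_env) = d_env
= 22

22


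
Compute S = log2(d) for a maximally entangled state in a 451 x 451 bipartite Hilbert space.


For a maximally entangled state in d x d:
S = log2(d) = log2(451)
= 8.8170

8.8170


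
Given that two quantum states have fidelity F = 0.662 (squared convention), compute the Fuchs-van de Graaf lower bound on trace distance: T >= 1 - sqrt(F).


Fuchs-van de Graaf (squared-fidelity convention): 1 - sqrt(F) <= T <= sqrt(1 - F).
Lower bound: T >= 1 - sqrt(F)
sqrt(F) = sqrt(0.662) = 0.8136
T >= 1 - 0.8136
T >= 0.1864

0.1864


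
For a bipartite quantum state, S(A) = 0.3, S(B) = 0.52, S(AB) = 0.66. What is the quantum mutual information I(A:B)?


I(A:B) = S(A) + S(B) - S(AB)
= 0.3 + 0.52 - 0.66
= 0.1600

0.1600


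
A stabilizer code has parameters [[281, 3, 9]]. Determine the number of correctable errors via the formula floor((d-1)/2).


Code parameters: [[281, 3, 9]], distance d = 9.
Number of correctable errors = floor((d-1)/2)
= floor((9 - 1)/2)
= floor(8/2)
= 4

4


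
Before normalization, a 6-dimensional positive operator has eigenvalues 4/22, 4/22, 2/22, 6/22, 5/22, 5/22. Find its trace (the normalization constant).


tr(M) = sum of eigenvalues
= 4/22 + 4/22 + 2/22 + 6/22 + 5/22 + 5/22
= 26/22
= 1.1818

1.1818


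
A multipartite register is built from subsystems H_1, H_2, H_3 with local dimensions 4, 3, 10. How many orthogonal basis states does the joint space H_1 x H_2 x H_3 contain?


dim(H_1 x H_2 x H_3) = 4 * 3 * 10
= 12 * 10
= 120

120


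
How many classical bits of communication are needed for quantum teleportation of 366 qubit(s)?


Quantum teleportation requires 2 classical bits per qubit teleported.
366 qubit(s) -> 2 * 366 = 732 classical bits

732


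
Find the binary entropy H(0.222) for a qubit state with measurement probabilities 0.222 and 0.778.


S = -p*log2(p) - (1-p)*log2(1-p)
p = 0.2220, 1-p = 0.7780
= -0.2220 * log2(0.2220) - 0.7780 * log2(0.7780)
= -(-0.4820) - (-0.2818)
= 0.7638

0.7638


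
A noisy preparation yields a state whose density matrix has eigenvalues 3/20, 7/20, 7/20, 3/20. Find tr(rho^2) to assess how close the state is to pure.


tr(rho^2) = sum of eigenvalues squared
= (3/20)^2 + (7/20)^2 + (7/20)^2 + (3/20)^2
= (9 + 49 + 49 + 9) / 400
= 116/400
= 0.2900

0.2900


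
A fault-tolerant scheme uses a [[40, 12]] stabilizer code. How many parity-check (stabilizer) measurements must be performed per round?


For an [[n,k]] stabilizer code:
Number of stabilizer generators = n - k
= 40 - 12
= 28

28


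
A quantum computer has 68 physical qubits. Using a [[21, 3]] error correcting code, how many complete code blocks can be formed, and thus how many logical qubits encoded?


Each code block uses 21 physical qubits for 3 logical qubit(s).
Number of complete blocks = floor(68 / 21) = 3
Logical qubits = 3 * 3
= 9

9


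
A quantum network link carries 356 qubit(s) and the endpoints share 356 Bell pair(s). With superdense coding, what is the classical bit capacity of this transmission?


Superdense coding allows 2 classical bits per shared entangled pair.
356 pair(s) -> 2 * 356 = 712 classical bits

712


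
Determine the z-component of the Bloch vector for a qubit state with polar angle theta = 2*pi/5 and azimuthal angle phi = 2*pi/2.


theta = 1.2566, phi = 3.1416
r_z = cos(theta) = 0.3090

0.3090


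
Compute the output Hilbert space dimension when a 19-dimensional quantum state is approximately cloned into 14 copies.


Output space = H^(tensor 14) where dim(H) = 19
dim = 19^14
= 361 (after 2 factors)
= 6859 (after 3 factors)
= 130321 (after 4 factors)
= 2476099 (after 5 factors)
= 47045881 (after 6 factors)
= 893871739 (after 7 factors)
= 16983563041 (after 8 factors)
= 322687697779 (after 9 factors)
= 6131066257801 (after 10 factors)
= 116490258898219 (after 11 factors)
= 2213314919066161 (after 12 factors)
= 42052983462257059 (after 13 factors)
= 799006685782884121 (after 14 factors)
= 799006685782884121

799006685782884121


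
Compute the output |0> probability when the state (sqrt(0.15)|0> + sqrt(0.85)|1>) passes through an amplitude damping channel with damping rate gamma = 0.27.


For amplitude damping with parameter gamma on state sqrt(a)|0> + sqrt(b)|1>:
alpha^2 = 0.15, beta^2 = 0.85
P(|0>) = alpha^2 + gamma * beta^2
= 0.15 + 0.27 * 0.85
= 0.15 + 0.2295
= 0.3795

0.3795


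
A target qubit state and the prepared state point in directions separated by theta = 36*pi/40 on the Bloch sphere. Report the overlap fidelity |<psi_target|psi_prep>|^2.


For states separated by angle theta on Bloch sphere:
F = cos^2(theta/2)
theta = 36*pi/40 = 2.8274
theta/2 = 1.4137
cos(theta/2) = 0.1564
F = 0.0245

0.0245


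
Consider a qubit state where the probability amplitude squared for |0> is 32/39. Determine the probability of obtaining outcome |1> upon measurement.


|alpha|^2 = 32/39 = 0.8205
|beta|^2 = 1 - 32/39 = 7/39 = 0.1795
P(|1>) = |beta|^2 = 0.1795

0.1795


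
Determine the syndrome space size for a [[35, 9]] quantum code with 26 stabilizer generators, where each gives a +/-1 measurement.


Each stabilizer generator gives a binary (+1 or -1) measurement outcome.
With 26 independent generators:
Total syndromes = 2^26
= 67108864

67108864


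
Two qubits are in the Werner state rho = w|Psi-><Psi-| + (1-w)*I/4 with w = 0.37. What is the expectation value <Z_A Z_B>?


|Psi-> = (|01> - |10>)/sqrt(2)
For the pure Bell state, <Z_A Z_B> = -1 (Bell-state Pauli correlator).
The maximally-mixed part I/4 has tr(I/4 * P tensor P) = 0 for any traceless Pauli P.
So <Z_A Z_B>_rho = w * (-1) + (1 - w) * 0
= 0.37 * (-1)
= -0.3700

-0.3700


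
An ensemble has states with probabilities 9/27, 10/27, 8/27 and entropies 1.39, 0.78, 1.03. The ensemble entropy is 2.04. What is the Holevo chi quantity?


chi = S(rho) - sum_i p_i * S(rho_i)
Weighted entropy = 9/27 * 1.39 + 10/27 * 0.78 + 8/27 * 1.03
= 1.0574
chi = 2.04 - 1.0574
= 0.9826

0.9826


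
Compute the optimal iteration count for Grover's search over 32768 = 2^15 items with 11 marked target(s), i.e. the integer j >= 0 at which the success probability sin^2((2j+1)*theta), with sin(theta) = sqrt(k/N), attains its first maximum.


After j Grover iterations the success probability is P(j) = sin^2((2j+1)*theta), where sin(theta) = sqrt(k/N).
N = 2^15 = 32768, k = 11
sin(theta) = sqrt(k/N) = 0.01832193656
theta = arcsin(sqrt(k/N)) = 0.01832296181 rad
P(j) reaches its first maximum when (2j+1)*theta is as close as possible to pi/2, i.e. j = round(pi/(4*theta) - 1/2).
pi/(4*theta) - 1/2 = 42.3641
(For comparison, the common estimate pi/4 * sqrt(N/k) = 42.8665; the exact maximiser is used here.)
Optimal iterations = 42

42


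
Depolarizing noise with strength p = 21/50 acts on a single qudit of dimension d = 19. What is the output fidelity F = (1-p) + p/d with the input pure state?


F = (1-p) + p/d
= (1 - 0.4200) + 0.4200/19
= 0.5800 + 0.0221
= 0.6021

0.6021


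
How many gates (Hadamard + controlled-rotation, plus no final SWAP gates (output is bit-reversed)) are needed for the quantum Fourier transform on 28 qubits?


Hadamard gates: 28
Controlled rotations: n*(n-1)/2 = 28*27/2 = 378
SWAP gates: 0 (omitted)
Total = 28 + 378
= 406

406


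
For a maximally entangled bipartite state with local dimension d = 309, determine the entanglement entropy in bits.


For a maximally entangled state in d x d:
S = log2(d) = log2(309)
= 8.2715

8.2715


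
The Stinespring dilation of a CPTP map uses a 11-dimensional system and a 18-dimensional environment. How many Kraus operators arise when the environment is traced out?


Tracing out the environment in an orthonormal basis {|i>_E} gives Kraus operators K_i = <i|_E U |0>_E.
Number of Kraus operators = dim(H_env) = d_env
= 18

18


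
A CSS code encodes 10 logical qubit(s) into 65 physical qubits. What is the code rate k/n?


Code rate R = k/n
= 10/65
= 0.1538

0.1538


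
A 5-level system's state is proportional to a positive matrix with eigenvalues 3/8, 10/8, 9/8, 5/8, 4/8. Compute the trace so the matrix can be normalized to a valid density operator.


tr(M) = sum of eigenvalues
= 3/8 + 10/8 + 9/8 + 5/8 + 4/8
= 31/8
= 3.8750

3.8750


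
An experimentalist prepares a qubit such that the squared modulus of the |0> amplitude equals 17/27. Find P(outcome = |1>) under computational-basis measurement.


|alpha|^2 = 17/27 = 0.6296
|beta|^2 = 1 - 17/27 = 10/27 = 0.3704
P(|1>) = |beta|^2 = 0.3704

0.3704


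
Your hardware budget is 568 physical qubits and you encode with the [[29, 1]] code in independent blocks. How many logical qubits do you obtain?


Each code block uses 29 physical qubits for 1 logical qubit(s).
Number of complete blocks = floor(568 / 29) = 19
Logical qubits = 19 * 1
= 19

19


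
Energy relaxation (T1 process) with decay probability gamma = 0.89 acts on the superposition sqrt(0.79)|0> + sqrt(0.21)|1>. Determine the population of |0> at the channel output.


For amplitude damping with parameter gamma on state sqrt(a)|0> + sqrt(b)|1>:
alpha^2 = 0.79, beta^2 = 0.21
P(|0>) = alpha^2 + gamma * beta^2
= 0.79 + 0.89 * 0.21
= 0.79 + 0.1869
= 0.9769

0.9769


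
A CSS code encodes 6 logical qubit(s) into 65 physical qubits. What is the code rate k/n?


Code rate R = k/n
= 6/65
= 0.0923

0.0923


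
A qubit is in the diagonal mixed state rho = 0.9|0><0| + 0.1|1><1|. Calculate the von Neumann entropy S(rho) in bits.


S = -p*log2(p) - (1-p)*log2(1-p)
p = 0.9000, 1-p = 0.1000
= -0.9000 * log2(0.9000) - 0.1000 * log2(0.1000)
= -(-0.1368) - (-0.3322)
= 0.4690

0.4690


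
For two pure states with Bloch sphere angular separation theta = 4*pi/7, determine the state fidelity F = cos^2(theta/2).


For states separated by angle theta on Bloch sphere:
F = cos^2(theta/2)
theta = 4*pi/7 = 1.7952
theta/2 = 0.8976
cos(theta/2) = 0.6235
F = 0.3887

0.3887


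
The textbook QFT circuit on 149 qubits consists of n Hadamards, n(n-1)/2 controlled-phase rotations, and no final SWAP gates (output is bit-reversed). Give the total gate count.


Hadamard gates: 149
Controlled rotations: n*(n-1)/2 = 149*148/2 = 11026
SWAP gates: 0 (omitted)
Total = 149 + 11026
= 11175

11175


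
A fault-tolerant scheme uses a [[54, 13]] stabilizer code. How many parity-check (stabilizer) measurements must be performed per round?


For an [[n,k]] stabilizer code:
Number of stabilizer generators = n - k
= 54 - 13
= 41

41


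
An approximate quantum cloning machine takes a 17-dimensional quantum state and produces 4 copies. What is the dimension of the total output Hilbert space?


Output space = H^(tensor 4) where dim(H) = 17
dim = 17^4
= 289 (after 2 factors)
= 4913 (after 3 factors)
= 83521 (after 4 factors)
= 83521

83521


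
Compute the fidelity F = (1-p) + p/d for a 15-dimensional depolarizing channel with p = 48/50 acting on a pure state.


F = (1-p) + p/d
= (1 - 0.9600) + 0.9600/15
= 0.0400 + 0.0640
= 0.1040

0.1040


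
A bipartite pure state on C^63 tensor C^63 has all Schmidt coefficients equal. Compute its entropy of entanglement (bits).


For a maximally entangled state in d x d:
S = log2(d) = log2(63)
= 5.9773

5.9773


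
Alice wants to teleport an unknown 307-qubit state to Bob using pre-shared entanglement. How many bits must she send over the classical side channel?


Quantum teleportation requires 2 classical bits per qubit teleported.
307 qubit(s) -> 2 * 307 = 614 classical bits

614


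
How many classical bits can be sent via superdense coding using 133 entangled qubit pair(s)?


Superdense coding allows 2 classical bits per shared entangled pair.
133 pair(s) -> 2 * 133 = 266 classical bits

266


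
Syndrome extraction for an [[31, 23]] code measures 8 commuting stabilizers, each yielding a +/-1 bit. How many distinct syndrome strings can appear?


Each stabilizer generator gives a binary (+1 or -1) measurement outcome.
With 8 independent generators:
Total syndromes = 2^8
= 256

256


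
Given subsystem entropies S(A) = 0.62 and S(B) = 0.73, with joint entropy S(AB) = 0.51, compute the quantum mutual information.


I(A:B) = S(A) + S(B) - S(AB)
= 0.62 + 0.73 - 0.51
= 0.8400

0.8400


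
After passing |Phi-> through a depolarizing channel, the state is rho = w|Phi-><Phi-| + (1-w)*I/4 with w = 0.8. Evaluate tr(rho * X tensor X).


|Phi-> = (|00> - |11>)/sqrt(2)
For the pure Bell state, <X_A X_B> = -1 (Bell-state Pauli correlator).
The maximally-mixed part I/4 has tr(I/4 * P tensor P) = 0 for any traceless Pauli P.
So <X_A X_B>_rho = w * (-1) + (1 - w) * 0
= 0.8 * (-1)
= -0.8000

-0.8000


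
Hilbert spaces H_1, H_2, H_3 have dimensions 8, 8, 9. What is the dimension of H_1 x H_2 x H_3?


dim(H_1 x H_2 x H_3) = 8 * 8 * 9
= 64 * 9
= 576

576


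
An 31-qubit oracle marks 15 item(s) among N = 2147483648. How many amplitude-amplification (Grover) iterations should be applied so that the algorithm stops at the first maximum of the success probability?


After j Grover iterations the success probability is P(j) = sin^2((2j+1)*theta), where sin(theta) = sqrt(k/N).
N = 2^31 = 2147483648, k = 15
sin(theta) = sqrt(k/N) = 8.35758297e-05
theta = arcsin(sqrt(k/N)) = 8.357582979e-05 rad
P(j) reaches its first maximum when (2j+1)*theta is as close as possible to pi/2, i.e. j = round(pi/(4*theta) - 1/2).
pi/(4*theta) - 1/2 = 9396.9318
(For comparison, the common estimate pi/4 * sqrt(N/k) = 9397.4318; the exact maximiser is used here.)
Optimal iterations = 9397

9397


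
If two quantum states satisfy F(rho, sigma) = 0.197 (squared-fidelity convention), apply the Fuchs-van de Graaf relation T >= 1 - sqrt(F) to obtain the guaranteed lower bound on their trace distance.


Fuchs-van de Graaf (squared-fidelity convention): 1 - sqrt(F) <= T <= sqrt(1 - F).
Lower bound: T >= 1 - sqrt(F)
sqrt(F) = sqrt(0.197) = 0.4438
T >= 1 - 0.4438
T >= 0.5562

0.5562


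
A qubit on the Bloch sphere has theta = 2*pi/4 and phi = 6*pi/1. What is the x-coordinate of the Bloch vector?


theta = 1.5708, phi = 18.8496
r_x = sin(theta)*cos(phi) = 1.0000 * 1.0000
r_x = 1.0000

1.0000


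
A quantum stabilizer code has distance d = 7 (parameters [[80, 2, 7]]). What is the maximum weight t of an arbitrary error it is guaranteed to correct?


Code parameters: [[80, 2, 7]], distance d = 7.
Number of correctable errors = floor((d-1)/2)
= floor((7 - 1)/2)
= floor(6/2)
= 3

3


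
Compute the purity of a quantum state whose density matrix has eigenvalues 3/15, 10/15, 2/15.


tr(rho^2) = sum of eigenvalues squared
= (3/15)^2 + (10/15)^2 + (2/15)^2
= (9 + 100 + 4) / 225
= 113/225
= 0.5022

0.5022


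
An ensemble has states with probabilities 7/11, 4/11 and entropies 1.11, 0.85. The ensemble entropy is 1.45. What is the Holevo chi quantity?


chi = S(rho) - sum_i p_i * S(rho_i)
Weighted entropy = 7/11 * 1.11 + 4/11 * 0.85
= 1.0155
chi = 1.45 - 1.0155
= 0.4345

0.4345


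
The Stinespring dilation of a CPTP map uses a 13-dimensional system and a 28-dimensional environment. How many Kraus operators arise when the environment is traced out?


Tracing out the environment in an orthonormal basis {|i>_E} gives Kraus operators K_i = <i|_E U |0>_E.
Number of Kraus operators = dim(H_env) = d_env
= 28

28


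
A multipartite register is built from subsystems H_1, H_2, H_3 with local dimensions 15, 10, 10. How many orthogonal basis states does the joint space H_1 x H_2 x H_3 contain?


dim(H_1 x H_2 x H_3) = 15 * 10 * 10
= 150 * 10
= 1500

1500


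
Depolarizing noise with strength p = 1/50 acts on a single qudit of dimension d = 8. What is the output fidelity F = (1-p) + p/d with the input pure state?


F = (1-p) + p/d
= (1 - 0.0200) + 0.0200/8
= 0.9800 + 0.0025
= 0.9825

0.9825


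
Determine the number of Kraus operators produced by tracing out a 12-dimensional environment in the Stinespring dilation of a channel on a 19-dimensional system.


Tracing out the environment in an orthonormal basis {|i>_E} gives Kraus operators K_i = <i|_E U |0>_E.
Number of Kraus operators = dim(H_env) = d_env
= 12

12


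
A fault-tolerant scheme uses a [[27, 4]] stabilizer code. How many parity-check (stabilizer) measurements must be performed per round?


For an [[n,k]] stabilizer code:
Number of stabilizer generators = n - k
= 27 - 4
= 23

23


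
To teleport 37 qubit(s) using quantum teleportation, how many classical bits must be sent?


Quantum teleportation requires 2 classical bits per qubit teleported.
37 qubit(s) -> 2 * 37 = 74 classical bits

74


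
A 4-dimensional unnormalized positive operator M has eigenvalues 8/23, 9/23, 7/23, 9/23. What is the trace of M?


tr(M) = sum of eigenvalues
= 8/23 + 9/23 + 7/23 + 9/23
= 33/23
= 1.4348

1.4348


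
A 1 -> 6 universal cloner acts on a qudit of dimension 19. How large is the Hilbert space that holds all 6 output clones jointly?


Output space = H^(tensor 6) where dim(H) = 19
dim = 19^6
= 361 (after 2 factors)
= 6859 (after 3 factors)
= 130321 (after 4 factors)
= 2476099 (after 5 factors)
= 47045881 (after 6 factors)
= 47045881

47045881


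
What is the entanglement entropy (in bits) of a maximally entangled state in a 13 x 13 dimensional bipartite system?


For a maximally entangled state in d x d:
S = log2(d) = log2(13)
= 3.7004

3.7004


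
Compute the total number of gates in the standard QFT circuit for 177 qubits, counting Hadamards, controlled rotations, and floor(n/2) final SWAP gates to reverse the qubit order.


Hadamard gates: 177
Controlled rotations: n*(n-1)/2 = 177*176/2 = 15576
SWAP gates: floor(n/2) = floor(177/2) = 88
Total = 177 + 15576 + 88
= 15841

15841


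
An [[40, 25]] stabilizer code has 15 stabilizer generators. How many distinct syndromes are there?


Each stabilizer generator gives a binary (+1 or -1) measurement outcome.
With 15 independent generators:
Total syndromes = 2^15
= 32768

32768


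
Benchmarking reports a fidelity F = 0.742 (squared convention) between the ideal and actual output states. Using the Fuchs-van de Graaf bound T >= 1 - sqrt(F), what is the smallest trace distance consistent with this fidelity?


Fuchs-van de Graaf (squared-fidelity convention): 1 - sqrt(F) <= T <= sqrt(1 - F).
Lower bound: T >= 1 - sqrt(F)
sqrt(F) = sqrt(0.742) = 0.8614
T >= 1 - 0.8614
T >= 0.1386

0.1386


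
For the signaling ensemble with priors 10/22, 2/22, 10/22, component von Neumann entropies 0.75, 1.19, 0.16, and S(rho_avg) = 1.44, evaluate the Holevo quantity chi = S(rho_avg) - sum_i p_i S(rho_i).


chi = S(rho) - sum_i p_i * S(rho_i)
Weighted entropy = 10/22 * 0.75 + 2/22 * 1.19 + 10/22 * 0.16
= 0.5218
chi = 1.44 - 0.5218
= 0.9182

0.9182


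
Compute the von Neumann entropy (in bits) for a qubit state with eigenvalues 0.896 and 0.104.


S = -p*log2(p) - (1-p)*log2(1-p)
p = 0.8960, 1-p = 0.1040
= -0.8960 * log2(0.8960) - 0.1040 * log2(0.1040)
= -(-0.1420) - (-0.3396)
= 0.4815

0.4815


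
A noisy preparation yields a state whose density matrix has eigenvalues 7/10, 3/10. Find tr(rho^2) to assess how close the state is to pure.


tr(rho^2) = sum of eigenvalues squared
= (7/10)^2 + (3/10)^2
= (49 + 9) / 100
= 58/100
= 0.5800

0.5800


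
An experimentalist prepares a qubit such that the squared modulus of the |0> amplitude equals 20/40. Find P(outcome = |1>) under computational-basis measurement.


|alpha|^2 = 20/40 = 0.5000
|beta|^2 = 1 - 20/40 = 20/40 = 0.5000
P(|1>) = |beta|^2 = 0.5000

0.5000


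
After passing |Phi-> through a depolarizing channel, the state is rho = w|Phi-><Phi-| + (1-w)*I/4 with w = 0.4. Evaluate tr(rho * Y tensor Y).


|Phi-> = (|00> - |11>)/sqrt(2)
For the pure Bell state, <Y_A Y_B> = +1 (Bell-state Pauli correlator).
The maximally-mixed part I/4 has tr(I/4 * P tensor P) = 0 for any traceless Pauli P.
So <Y_A Y_B>_rho = w * (+1) + (1 - w) * 0
= 0.4 * (+1)
= 0.4000

0.4000


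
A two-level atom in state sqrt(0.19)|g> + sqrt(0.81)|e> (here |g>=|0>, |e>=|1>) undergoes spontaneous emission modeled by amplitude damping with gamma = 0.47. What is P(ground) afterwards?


For amplitude damping with parameter gamma on state sqrt(a)|0> + sqrt(b)|1>:
alpha^2 = 0.19, beta^2 = 0.81
P(|0>) = alpha^2 + gamma * beta^2
= 0.19 + 0.47 * 0.81
= 0.19 + 0.3807
= 0.5707

0.5707
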